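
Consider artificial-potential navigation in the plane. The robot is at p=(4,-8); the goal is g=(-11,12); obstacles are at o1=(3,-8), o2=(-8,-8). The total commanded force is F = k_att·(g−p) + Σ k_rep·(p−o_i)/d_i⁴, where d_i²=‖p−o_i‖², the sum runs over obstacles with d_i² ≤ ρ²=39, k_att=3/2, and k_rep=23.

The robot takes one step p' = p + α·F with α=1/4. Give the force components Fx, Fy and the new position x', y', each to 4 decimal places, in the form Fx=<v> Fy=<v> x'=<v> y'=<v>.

F_att = 3/2·(g−p) = 3/2·(-15,20) = (-22.5000,30.0000)
o1: d²=1 ≤ ρ²=39; F_rep = 23·(1,0)/1² = (23.0000,0.0000)
o2: d²=144 > ρ²=39 → inactive
F = F_att + ΣF_rep = (0.5000,30.0000)
p' = p + 1/4·F = (4.1250,-0.5000)

Fx=0.5000 Fy=30.0000 x'=4.1250 y'=-0.5000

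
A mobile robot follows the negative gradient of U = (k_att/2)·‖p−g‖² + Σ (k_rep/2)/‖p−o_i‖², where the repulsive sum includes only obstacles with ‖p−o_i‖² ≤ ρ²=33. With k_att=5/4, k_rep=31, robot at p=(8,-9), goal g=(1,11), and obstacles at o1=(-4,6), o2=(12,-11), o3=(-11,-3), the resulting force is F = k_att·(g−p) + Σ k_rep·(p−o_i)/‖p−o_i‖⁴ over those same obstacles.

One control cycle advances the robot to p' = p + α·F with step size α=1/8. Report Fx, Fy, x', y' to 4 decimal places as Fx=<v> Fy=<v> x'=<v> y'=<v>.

Fx=-9.0600 Fy=25.1550 x'=6.8675 y'=-5.8556

F_att = 5/4·(g−p) = 5/4·(-7,20) = (-8.7500,25.0000)
o1: d²=369 > ρ²=33 → inactive
o2: d²=20 ≤ ρ²=33; F_rep = 31·(-4,2)/20² = (-0.3100,0.1550)
o3: d²=397 > ρ²=33 → inactive
F = F_att + ΣF_rep = (-9.0600,25.1550)
p' = p + 1/8·F = (6.8675,-5.8556)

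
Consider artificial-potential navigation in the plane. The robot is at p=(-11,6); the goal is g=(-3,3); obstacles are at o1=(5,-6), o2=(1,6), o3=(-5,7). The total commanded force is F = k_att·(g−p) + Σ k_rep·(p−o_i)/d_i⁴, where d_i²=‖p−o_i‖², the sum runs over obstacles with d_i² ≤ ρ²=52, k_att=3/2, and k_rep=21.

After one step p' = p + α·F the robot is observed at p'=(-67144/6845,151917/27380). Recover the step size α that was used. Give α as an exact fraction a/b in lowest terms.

α = 1/10

F_att = 3/2·(g−p) = 3/2·(8,-3) = (12.0000,-4.5000)
o1: d²=400 > ρ²=52 → inactive
o2: d²=144 > ρ²=52 → inactive
o3: d²=37 ≤ ρ²=52; F_rep = 21·(-6,-1)/37² = (-0.0920,-0.0153)
F = F_att + ΣF_rep = (11.9080,-4.5153)
Δp = p'−p = (1.1908,-0.4515); α = Δx/Fx = (8151/6845) / (16302/1369) = 1/10
check: Δy/Fy = (-12363/27380) / (-12363/2738) = 1/10 ✓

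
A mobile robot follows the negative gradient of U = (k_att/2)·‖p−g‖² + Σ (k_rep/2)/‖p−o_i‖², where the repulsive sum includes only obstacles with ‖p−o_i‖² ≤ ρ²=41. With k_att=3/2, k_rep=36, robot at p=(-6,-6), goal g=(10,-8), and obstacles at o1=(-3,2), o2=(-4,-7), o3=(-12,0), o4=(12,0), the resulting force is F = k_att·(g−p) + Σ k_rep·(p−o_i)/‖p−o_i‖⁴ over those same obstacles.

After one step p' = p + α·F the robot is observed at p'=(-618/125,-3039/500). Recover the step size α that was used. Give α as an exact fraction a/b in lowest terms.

F_att = 3/2·(g−p) = 3/2·(16,-2) = (24.0000,-3.0000)
o1: d²=73 > ρ²=41 → inactive
o2: d²=5 ≤ ρ²=41; F_rep = 36·(-2,1)/5² = (-2.8800,1.4400)
o3: d²=72 > ρ²=41 → inactive
o4: d²=360 > ρ²=41 → inactive
F = F_att + ΣF_rep = (21.1200,-1.5600)
Δp = p'−p = (1.0560,-0.0780); α = Δx/Fx = (132/125) / (528/25) = 1/20
check: Δy/Fy = (-39/500) / (-39/25) = 1/20 ✓

α = 1/20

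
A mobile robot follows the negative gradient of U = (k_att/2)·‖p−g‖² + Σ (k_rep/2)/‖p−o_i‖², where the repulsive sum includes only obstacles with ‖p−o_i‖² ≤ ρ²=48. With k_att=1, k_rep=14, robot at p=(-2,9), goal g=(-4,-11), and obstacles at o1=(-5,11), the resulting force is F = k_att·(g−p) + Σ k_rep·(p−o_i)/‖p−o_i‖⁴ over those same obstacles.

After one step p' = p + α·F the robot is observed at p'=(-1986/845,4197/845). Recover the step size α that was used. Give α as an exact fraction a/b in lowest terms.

F_att = 1·(g−p) = 1·(-2,-20) = (-2.0000,-20.0000)
o1: d²=13 ≤ ρ²=48; F_rep = 14·(3,-2)/13² = (0.2485,-0.1657)
F = F_att + ΣF_rep = (-1.7515,-20.1657)
Δp = p'−p = (-0.3503,-4.0331); α = Δx/Fx = (-296/845) / (-296/169) = 1/5
check: Δy/Fy = (-3408/845) / (-3408/169) = 1/5 ✓

α = 1/5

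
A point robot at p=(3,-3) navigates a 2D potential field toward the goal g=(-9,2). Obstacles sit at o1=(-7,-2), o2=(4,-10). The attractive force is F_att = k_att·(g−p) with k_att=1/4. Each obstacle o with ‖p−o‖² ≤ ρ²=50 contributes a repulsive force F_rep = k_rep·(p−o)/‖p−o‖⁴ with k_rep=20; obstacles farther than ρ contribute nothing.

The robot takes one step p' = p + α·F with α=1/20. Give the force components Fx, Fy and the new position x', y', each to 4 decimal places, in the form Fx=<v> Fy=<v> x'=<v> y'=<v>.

Fx=-3.0080 Fy=1.3060 x'=2.8496 y'=-2.9347

F_att = 1/4·(g−p) = 1/4·(-12,5) = (-3.0000,1.2500)
o1: d²=101 > ρ²=50 → inactive
o2: d²=50 ≤ ρ²=50; F_rep = 20·(-1,7)/50² = (-0.0080,0.0560)
F = F_att + ΣF_rep = (-3.0080,1.3060)
p' = p + 1/20·F = (2.8496,-2.9347)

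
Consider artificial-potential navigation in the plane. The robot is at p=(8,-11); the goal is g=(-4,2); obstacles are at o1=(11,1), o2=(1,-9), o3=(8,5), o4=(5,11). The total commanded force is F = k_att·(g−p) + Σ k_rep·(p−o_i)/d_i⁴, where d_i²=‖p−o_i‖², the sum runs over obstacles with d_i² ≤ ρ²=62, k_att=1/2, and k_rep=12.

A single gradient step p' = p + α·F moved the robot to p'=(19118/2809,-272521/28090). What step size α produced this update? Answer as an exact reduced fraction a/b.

α = 1/5

F_att = 1/2·(g−p) = 1/2·(-12,13) = (-6.0000,6.5000)
o1: d²=153 > ρ²=62 → inactive
o2: d²=53 ≤ ρ²=62; F_rep = 12·(7,-2)/53² = (0.0299,-0.0085)
o3: d²=256 > ρ²=62 → inactive
o4: d²=493 > ρ²=62 → inactive
F = F_att + ΣF_rep = (-5.9701,6.4915)
Δp = p'−p = (-1.1940,1.2983); α = Δx/Fx = (-3354/2809) / (-16770/2809) = 1/5
check: Δy/Fy = (36469/28090) / (36469/5618) = 1/5 ✓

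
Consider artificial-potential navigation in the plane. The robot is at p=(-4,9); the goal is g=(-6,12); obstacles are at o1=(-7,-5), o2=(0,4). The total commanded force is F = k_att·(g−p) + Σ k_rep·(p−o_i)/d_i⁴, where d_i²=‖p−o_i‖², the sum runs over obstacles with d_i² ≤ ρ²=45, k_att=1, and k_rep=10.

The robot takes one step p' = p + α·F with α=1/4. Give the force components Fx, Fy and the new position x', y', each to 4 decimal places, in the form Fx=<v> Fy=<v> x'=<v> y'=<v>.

Fx=-2.0238 Fy=3.0297 x'=-4.5059 y'=9.7574

F_att = 1·(g−p) = 1·(-2,3) = (-2.0000,3.0000)
o1: d²=205 > ρ²=45 → inactive
o2: d²=41 ≤ ρ²=45; F_rep = 10·(-4,5)/41² = (-0.0238,0.0297)
F = F_att + ΣF_rep = (-2.0238,3.0297)
p' = p + 1/4·F = (-4.5059,9.7574)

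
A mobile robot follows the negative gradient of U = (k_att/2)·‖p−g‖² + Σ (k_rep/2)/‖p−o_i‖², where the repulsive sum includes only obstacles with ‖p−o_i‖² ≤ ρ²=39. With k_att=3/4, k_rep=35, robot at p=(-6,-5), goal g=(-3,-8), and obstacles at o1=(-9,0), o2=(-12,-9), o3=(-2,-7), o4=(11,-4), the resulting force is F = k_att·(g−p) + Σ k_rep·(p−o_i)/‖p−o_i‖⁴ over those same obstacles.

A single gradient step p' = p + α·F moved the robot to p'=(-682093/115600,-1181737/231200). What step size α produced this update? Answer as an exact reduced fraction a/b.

F_att = 3/4·(g−p) = 3/4·(3,-3) = (2.2500,-2.2500)
o1: d²=34 ≤ ρ²=39; F_rep = 35·(3,-5)/34² = (0.0908,-0.1514)
o2: d²=52 > ρ²=39 → inactive
o3: d²=20 ≤ ρ²=39; F_rep = 35·(-4,2)/20² = (-0.3500,0.1750)
o4: d²=290 > ρ²=39 → inactive
F = F_att + ΣF_rep = (1.9908,-2.2264)
Δp = p'−p = (0.0995,-0.1113); α = Δx/Fx = (11507/115600) / (11507/5780) = 1/20
check: Δy/Fy = (-25737/231200) / (-25737/11560) = 1/20 ✓

α = 1/20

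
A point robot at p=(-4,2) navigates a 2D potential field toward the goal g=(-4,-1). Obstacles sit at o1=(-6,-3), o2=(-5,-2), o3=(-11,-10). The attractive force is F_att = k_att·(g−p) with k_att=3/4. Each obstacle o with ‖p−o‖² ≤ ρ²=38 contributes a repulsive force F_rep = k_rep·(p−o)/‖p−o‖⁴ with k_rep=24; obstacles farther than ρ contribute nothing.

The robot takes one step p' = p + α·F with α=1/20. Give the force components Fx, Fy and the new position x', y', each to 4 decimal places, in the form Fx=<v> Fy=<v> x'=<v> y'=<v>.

F_att = 3/4·(g−p) = 3/4·(0,-3) = (0.0000,-2.2500)
o1: d²=29 ≤ ρ²=38; F_rep = 24·(2,5)/29² = (0.0571,0.1427)
o2: d²=17 ≤ ρ²=38; F_rep = 24·(1,4)/17² = (0.0830,0.3322)
o3: d²=193 > ρ²=38 → inactive
F = F_att + ΣF_rep = (0.1401,-1.7751)
p' = p + 1/20·F = (-3.9930,1.9112)

Fx=0.1401 Fy=-1.7751 x'=-3.9930 y'=1.9112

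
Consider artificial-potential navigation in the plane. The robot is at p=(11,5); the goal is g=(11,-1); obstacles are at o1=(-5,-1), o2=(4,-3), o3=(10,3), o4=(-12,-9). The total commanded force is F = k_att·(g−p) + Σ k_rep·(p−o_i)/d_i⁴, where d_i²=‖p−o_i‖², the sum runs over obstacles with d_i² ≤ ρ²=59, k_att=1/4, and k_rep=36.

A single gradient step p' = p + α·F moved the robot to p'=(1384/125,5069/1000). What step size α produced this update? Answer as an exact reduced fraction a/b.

α = 1/20

F_att = 1/4·(g−p) = 1/4·(0,-6) = (0.0000,-1.5000)
o1: d²=292 > ρ²=59 → inactive
o2: d²=113 > ρ²=59 → inactive
o3: d²=5 ≤ ρ²=59; F_rep = 36·(1,2)/5² = (1.4400,2.8800)
o4: d²=725 > ρ²=59 → inactive
F = F_att + ΣF_rep = (1.4400,1.3800)
Δp = p'−p = (0.0720,0.0690); α = Δx/Fx = (9/125) / (36/25) = 1/20
check: Δy/Fy = (69/1000) / (69/50) = 1/20 ✓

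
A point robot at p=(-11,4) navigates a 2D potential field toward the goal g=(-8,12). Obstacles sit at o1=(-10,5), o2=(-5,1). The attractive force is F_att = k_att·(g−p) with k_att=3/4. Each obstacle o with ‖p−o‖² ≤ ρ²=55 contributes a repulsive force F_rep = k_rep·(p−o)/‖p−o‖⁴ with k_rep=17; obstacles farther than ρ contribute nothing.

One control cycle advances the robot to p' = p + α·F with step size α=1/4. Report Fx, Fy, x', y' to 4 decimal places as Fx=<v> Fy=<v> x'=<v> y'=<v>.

Fx=-2.0504 Fy=1.7752 x'=-11.5126 y'=4.4438

F_att = 3/4·(g−p) = 3/4·(3,8) = (2.2500,6.0000)
o1: d²=2 ≤ ρ²=55; F_rep = 17·(-1,-1)/2² = (-4.2500,-4.2500)
o2: d²=45 ≤ ρ²=55; F_rep = 17·(-6,3)/45² = (-0.0504,0.0252)
F = F_att + ΣF_rep = (-2.0504,1.7752)
p' = p + 1/4·F = (-11.5126,4.4438)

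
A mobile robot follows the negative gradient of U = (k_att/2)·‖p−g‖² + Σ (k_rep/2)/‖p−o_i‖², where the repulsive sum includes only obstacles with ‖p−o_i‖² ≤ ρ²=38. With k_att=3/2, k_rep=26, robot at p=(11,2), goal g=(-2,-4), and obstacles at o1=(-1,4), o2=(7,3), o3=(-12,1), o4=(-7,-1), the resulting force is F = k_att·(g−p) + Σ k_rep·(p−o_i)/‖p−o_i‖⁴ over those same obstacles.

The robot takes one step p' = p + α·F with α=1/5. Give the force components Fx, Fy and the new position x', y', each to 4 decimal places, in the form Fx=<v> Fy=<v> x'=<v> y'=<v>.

F_att = 3/2·(g−p) = 3/2·(-13,-6) = (-19.5000,-9.0000)
o1: d²=148 > ρ²=38 → inactive
o2: d²=17 ≤ ρ²=38; F_rep = 26·(4,-1)/17² = (0.3599,-0.0900)
o3: d²=530 > ρ²=38 → inactive
o4: d²=333 > ρ²=38 → inactive
F = F_att + ΣF_rep = (-19.1401,-9.0900)
p' = p + 1/5·F = (7.1720,0.1820)

Fx=-19.1401 Fy=-9.0900 x'=7.1720 y'=0.1820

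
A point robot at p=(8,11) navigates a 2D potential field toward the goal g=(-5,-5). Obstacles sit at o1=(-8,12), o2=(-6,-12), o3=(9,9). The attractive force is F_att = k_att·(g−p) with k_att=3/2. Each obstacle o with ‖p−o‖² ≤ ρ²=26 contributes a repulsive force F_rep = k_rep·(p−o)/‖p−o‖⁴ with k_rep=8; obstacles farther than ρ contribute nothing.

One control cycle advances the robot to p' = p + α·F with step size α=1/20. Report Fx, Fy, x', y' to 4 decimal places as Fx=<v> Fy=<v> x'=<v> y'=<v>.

Fx=-19.8200 Fy=-23.3600 x'=7.0090 y'=9.8320

F_att = 3/2·(g−p) = 3/2·(-13,-16) = (-19.5000,-24.0000)
o1: d²=257 > ρ²=26 → inactive
o2: d²=725 > ρ²=26 → inactive
o3: d²=5 ≤ ρ²=26; F_rep = 8·(-1,2)/5² = (-0.3200,0.6400)
F = F_att + ΣF_rep = (-19.8200,-23.3600)
p' = p + 1/20·F = (7.0090,9.8320)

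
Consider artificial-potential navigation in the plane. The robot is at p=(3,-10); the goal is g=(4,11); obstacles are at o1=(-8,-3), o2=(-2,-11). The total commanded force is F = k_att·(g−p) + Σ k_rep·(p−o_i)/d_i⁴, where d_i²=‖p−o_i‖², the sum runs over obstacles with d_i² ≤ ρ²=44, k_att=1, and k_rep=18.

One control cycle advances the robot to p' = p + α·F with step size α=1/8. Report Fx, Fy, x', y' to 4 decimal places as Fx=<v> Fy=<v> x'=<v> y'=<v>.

F_att = 1·(g−p) = 1·(1,21) = (1.0000,21.0000)
o1: d²=170 > ρ²=44 → inactive
o2: d²=26 ≤ ρ²=44; F_rep = 18·(5,1)/26² = (0.1331,0.0266)
F = F_att + ΣF_rep = (1.1331,21.0266)
p' = p + 1/8·F = (3.1416,-7.3717)

Fx=1.1331 Fy=21.0266 x'=3.1416 y'=-7.3717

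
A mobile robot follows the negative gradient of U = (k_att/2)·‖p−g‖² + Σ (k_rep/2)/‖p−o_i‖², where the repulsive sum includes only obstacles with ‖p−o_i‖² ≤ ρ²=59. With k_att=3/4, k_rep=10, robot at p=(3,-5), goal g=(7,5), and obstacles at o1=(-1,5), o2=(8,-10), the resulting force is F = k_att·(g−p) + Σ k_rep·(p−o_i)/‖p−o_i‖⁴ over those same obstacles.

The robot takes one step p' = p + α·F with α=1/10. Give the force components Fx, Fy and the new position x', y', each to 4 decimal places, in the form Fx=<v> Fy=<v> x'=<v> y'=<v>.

Fx=2.9800 Fy=7.5200 x'=3.2980 y'=-4.2480

F_att = 3/4·(g−p) = 3/4·(4,10) = (3.0000,7.5000)
o1: d²=116 > ρ²=59 → inactive
o2: d²=50 ≤ ρ²=59; F_rep = 10·(-5,5)/50² = (-0.0200,0.0200)
F = F_att + ΣF_rep = (2.9800,7.5200)
p' = p + 1/10·F = (3.2980,-4.2480)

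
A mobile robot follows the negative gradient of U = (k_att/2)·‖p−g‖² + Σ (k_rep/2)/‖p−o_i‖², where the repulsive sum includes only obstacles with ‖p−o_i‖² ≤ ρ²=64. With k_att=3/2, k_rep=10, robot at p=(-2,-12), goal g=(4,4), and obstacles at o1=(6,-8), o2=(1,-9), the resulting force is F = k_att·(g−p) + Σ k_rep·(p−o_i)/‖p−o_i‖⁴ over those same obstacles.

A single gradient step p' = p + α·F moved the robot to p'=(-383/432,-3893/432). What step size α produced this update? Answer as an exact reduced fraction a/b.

F_att = 3/2·(g−p) = 3/2·(6,16) = (9.0000,24.0000)
o1: d²=80 > ρ²=64 → inactive
o2: d²=18 ≤ ρ²=64; F_rep = 10·(-3,-3)/18² = (-0.0926,-0.0926)
F = F_att + ΣF_rep = (8.9074,23.9074)
Δp = p'−p = (1.1134,2.9884); α = Δx/Fx = (481/432) / (481/54) = 1/8
check: Δy/Fy = (1291/432) / (1291/54) = 1/8 ✓

α = 1/8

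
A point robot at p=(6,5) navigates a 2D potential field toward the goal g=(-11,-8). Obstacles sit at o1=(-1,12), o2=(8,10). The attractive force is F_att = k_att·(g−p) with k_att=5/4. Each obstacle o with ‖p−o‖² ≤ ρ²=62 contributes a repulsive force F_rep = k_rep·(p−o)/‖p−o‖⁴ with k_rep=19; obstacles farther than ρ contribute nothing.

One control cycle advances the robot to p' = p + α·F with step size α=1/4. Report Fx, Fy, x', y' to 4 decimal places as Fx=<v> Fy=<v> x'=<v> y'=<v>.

Fx=-21.2952 Fy=-16.3630 x'=0.6762 y'=0.9093

F_att = 5/4·(g−p) = 5/4·(-17,-13) = (-21.2500,-16.2500)
o1: d²=98 > ρ²=62 → inactive
o2: d²=29 ≤ ρ²=62; F_rep = 19·(-2,-5)/29² = (-0.0452,-0.1130)
F = F_att + ΣF_rep = (-21.2952,-16.3630)
p' = p + 1/4·F = (0.6762,0.9093)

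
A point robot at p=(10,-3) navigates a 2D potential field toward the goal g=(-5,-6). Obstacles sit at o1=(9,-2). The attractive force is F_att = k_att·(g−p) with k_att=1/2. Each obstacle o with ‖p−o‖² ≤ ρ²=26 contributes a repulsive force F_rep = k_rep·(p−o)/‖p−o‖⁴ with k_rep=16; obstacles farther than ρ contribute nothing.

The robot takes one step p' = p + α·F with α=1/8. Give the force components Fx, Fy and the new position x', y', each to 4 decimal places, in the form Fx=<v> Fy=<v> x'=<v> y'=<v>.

Fx=-3.5000 Fy=-5.5000 x'=9.5625 y'=-3.6875

F_att = 1/2·(g−p) = 1/2·(-15,-3) = (-7.5000,-1.5000)
o1: d²=2 ≤ ρ²=26; F_rep = 16·(1,-1)/2² = (4.0000,-4.0000)
F = F_att + ΣF_rep = (-3.5000,-5.5000)
p' = p + 1/8·F = (9.5625,-3.6875)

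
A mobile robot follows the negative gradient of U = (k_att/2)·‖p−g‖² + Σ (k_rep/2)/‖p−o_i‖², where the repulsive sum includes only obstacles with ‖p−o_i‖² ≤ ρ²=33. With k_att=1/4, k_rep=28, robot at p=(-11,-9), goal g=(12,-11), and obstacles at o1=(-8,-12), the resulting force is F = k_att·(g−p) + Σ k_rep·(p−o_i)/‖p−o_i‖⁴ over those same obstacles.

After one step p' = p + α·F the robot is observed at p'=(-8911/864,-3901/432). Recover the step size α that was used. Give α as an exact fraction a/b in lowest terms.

F_att = 1/4·(g−p) = 1/4·(23,-2) = (5.7500,-0.5000)
o1: d²=18 ≤ ρ²=33; F_rep = 28·(-3,3)/18² = (-0.2593,0.2593)
F = F_att + ΣF_rep = (5.4907,-0.2407)
Δp = p'−p = (0.6863,-0.0301); α = Δx/Fx = (593/864) / (593/108) = 1/8
check: Δy/Fy = (-13/432) / (-13/54) = 1/8 ✓

α = 1/8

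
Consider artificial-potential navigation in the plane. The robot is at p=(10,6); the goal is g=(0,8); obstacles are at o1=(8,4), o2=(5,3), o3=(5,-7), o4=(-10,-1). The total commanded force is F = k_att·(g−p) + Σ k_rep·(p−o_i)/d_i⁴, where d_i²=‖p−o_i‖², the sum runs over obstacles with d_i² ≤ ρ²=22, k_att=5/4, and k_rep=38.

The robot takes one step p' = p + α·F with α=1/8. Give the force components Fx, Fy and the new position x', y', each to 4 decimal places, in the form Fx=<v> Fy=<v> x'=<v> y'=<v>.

Fx=-11.3125 Fy=3.6875 x'=8.5859 y'=6.4609

F_att = 5/4·(g−p) = 5/4·(-10,2) = (-12.5000,2.5000)
o1: d²=8 ≤ ρ²=22; F_rep = 38·(2,2)/8² = (1.1875,1.1875)
o2: d²=34 > ρ²=22 → inactive
o3: d²=194 > ρ²=22 → inactive
o4: d²=449 > ρ²=22 → inactive
F = F_att + ΣF_rep = (-11.3125,3.6875)
p' = p + 1/8·F = (8.5859,6.4609)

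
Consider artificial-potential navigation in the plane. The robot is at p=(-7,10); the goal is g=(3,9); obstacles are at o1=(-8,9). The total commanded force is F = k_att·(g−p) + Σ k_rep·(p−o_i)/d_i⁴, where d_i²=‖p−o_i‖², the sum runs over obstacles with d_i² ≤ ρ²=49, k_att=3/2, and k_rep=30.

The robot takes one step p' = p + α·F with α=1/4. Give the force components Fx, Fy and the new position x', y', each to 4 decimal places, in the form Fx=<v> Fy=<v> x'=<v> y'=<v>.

Fx=22.5000 Fy=6.0000 x'=-1.3750 y'=11.5000

F_att = 3/2·(g−p) = 3/2·(10,-1) = (15.0000,-1.5000)
o1: d²=2 ≤ ρ²=49; F_rep = 30·(1,1)/2² = (7.5000,7.5000)
F = F_att + ΣF_rep = (22.5000,6.0000)
p' = p + 1/4·F = (-1.3750,11.5000)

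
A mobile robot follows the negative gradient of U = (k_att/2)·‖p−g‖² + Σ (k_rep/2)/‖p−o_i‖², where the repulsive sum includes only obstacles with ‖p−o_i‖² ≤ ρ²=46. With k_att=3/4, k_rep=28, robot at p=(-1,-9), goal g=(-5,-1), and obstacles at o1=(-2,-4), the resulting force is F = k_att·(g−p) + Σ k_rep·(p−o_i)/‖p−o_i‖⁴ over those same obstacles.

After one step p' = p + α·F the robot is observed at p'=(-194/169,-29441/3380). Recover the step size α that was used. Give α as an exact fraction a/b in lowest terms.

F_att = 3/4·(g−p) = 3/4·(-4,8) = (-3.0000,6.0000)
o1: d²=26 ≤ ρ²=46; F_rep = 28·(1,-5)/26² = (0.0414,-0.2071)
F = F_att + ΣF_rep = (-2.9586,5.7929)
Δp = p'−p = (-0.1479,0.2896); α = Δx/Fx = (-25/169) / (-500/169) = 1/20
check: Δy/Fy = (979/3380) / (979/169) = 1/20 ✓

α = 1/20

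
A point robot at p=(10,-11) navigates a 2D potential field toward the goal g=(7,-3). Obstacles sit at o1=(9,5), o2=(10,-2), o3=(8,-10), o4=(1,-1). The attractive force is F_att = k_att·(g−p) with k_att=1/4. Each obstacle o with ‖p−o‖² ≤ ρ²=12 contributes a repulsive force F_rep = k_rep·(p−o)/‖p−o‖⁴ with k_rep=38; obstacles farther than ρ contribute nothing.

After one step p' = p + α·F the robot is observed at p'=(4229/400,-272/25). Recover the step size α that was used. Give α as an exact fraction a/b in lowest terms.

F_att = 1/4·(g−p) = 1/4·(-3,8) = (-0.7500,2.0000)
o1: d²=257 > ρ²=12 → inactive
o2: d²=81 > ρ²=12 → inactive
o3: d²=5 ≤ ρ²=12; F_rep = 38·(2,-1)/5² = (3.0400,-1.5200)
o4: d²=181 > ρ²=12 → inactive
F = F_att + ΣF_rep = (2.2900,0.4800)
Δp = p'−p = (0.5725,0.1200); α = Δx/Fx = (229/400) / (229/100) = 1/4
check: Δy/Fy = (3/25) / (12/25) = 1/4 ✓

α = 1/4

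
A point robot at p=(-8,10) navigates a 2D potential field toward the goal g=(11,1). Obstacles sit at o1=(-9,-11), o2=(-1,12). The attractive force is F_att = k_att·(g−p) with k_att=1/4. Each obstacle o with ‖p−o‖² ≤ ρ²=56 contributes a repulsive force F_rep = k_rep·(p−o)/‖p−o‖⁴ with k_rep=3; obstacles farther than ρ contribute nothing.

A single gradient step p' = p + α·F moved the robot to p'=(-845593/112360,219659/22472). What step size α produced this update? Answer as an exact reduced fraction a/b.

F_att = 1/4·(g−p) = 1/4·(19,-9) = (4.7500,-2.2500)
o1: d²=442 > ρ²=56 → inactive
o2: d²=53 ≤ ρ²=56; F_rep = 3·(-7,-2)/53² = (-0.0075,-0.0021)
F = F_att + ΣF_rep = (4.7425,-2.2521)
Δp = p'−p = (0.4743,-0.2252); α = Δx/Fx = (53287/112360) / (53287/11236) = 1/10
check: Δy/Fy = (-5061/22472) / (-25305/11236) = 1/10 ✓

α = 1/10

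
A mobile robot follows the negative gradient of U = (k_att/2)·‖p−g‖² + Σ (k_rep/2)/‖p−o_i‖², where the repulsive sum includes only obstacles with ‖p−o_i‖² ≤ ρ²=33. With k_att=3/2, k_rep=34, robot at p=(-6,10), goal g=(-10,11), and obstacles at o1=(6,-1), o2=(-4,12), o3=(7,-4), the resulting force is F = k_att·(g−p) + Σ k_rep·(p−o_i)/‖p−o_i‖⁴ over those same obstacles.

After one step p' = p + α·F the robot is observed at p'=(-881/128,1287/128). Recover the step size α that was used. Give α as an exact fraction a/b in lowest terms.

F_att = 3/2·(g−p) = 3/2·(-4,1) = (-6.0000,1.5000)
o1: d²=265 > ρ²=33 → inactive
o2: d²=8 ≤ ρ²=33; F_rep = 34·(-2,-2)/8² = (-1.0625,-1.0625)
o3: d²=365 > ρ²=33 → inactive
F = F_att + ΣF_rep = (-7.0625,0.4375)
Δp = p'−p = (-0.8828,0.0547); α = Δx/Fx = (-113/128) / (-113/16) = 1/8
check: Δy/Fy = (7/128) / (7/16) = 1/8 ✓

α = 1/8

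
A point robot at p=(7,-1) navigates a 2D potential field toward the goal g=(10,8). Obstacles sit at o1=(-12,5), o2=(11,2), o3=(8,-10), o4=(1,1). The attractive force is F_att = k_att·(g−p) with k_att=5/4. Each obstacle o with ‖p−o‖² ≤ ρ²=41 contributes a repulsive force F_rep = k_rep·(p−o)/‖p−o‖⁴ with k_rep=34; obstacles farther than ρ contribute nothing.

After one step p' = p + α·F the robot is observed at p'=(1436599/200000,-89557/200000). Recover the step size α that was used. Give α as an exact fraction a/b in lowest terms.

F_att = 5/4·(g−p) = 5/4·(3,9) = (3.7500,11.2500)
o1: d²=397 > ρ²=41 → inactive
o2: d²=25 ≤ ρ²=41; F_rep = 34·(-4,-3)/25² = (-0.2176,-0.1632)
o3: d²=82 > ρ²=41 → inactive
o4: d²=40 ≤ ρ²=41; F_rep = 34·(6,-2)/40² = (0.1275,-0.0425)
F = F_att + ΣF_rep = (3.6599,11.0443)
Δp = p'−p = (0.1830,0.5522); α = Δx/Fx = (36599/200000) / (36599/10000) = 1/20
check: Δy/Fy = (110443/200000) / (110443/10000) = 1/20 ✓

α = 1/20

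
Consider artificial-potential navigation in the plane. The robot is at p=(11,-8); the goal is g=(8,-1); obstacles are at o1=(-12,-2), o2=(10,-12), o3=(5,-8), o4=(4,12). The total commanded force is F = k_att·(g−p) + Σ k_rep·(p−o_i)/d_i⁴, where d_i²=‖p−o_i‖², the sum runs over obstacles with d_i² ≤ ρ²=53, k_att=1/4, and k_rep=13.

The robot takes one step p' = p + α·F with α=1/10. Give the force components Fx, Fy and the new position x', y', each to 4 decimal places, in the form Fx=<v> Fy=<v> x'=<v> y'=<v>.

F_att = 1/4·(g−p) = 1/4·(-3,7) = (-0.7500,1.7500)
o1: d²=565 > ρ²=53 → inactive
o2: d²=17 ≤ ρ²=53; F_rep = 13·(1,4)/17² = (0.0450,0.1799)
o3: d²=36 ≤ ρ²=53; F_rep = 13·(6,0)/36² = (0.0602,0.0000)
o4: d²=449 > ρ²=53 → inactive
F = F_att + ΣF_rep = (-0.6448,1.9299)
p' = p + 1/10·F = (10.9355,-7.8070)

Fx=-0.6448 Fy=1.9299 x'=10.9355 y'=-7.8070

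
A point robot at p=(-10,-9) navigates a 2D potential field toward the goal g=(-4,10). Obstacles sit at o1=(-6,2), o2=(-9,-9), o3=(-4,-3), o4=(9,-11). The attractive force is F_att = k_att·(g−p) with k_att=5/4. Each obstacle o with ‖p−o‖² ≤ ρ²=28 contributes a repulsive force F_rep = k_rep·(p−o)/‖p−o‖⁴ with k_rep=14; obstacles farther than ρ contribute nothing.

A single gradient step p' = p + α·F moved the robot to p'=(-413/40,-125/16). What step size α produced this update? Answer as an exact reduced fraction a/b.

α = 1/20

F_att = 5/4·(g−p) = 5/4·(6,19) = (7.5000,23.7500)
o1: d²=137 > ρ²=28 → inactive
o2: d²=1 ≤ ρ²=28; F_rep = 14·(-1,0)/1² = (-14.0000,0.0000)
o3: d²=72 > ρ²=28 → inactive
o4: d²=365 > ρ²=28 → inactive
F = F_att + ΣF_rep = (-6.5000,23.7500)
Δp = p'−p = (-0.3250,1.1875); α = Δx/Fx = (-13/40) / (-13/2) = 1/20
check: Δy/Fy = (19/16) / (95/4) = 1/20 ✓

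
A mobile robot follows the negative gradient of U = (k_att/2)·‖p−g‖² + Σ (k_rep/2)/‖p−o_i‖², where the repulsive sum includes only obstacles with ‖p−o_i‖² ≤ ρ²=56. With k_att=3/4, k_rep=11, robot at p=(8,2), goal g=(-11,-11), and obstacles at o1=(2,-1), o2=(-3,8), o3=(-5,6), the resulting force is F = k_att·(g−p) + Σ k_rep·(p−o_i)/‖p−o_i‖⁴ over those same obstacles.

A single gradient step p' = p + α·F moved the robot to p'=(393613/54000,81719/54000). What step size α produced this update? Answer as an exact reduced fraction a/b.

α = 1/20

F_att = 3/4·(g−p) = 3/4·(-19,-13) = (-14.2500,-9.7500)
o1: d²=45 ≤ ρ²=56; F_rep = 11·(6,3)/45² = (0.0326,0.0163)
o2: d²=157 > ρ²=56 → inactive
o3: d²=185 > ρ²=56 → inactive
F = F_att + ΣF_rep = (-14.2174,-9.7337)
Δp = p'−p = (-0.7109,-0.4867); α = Δx/Fx = (-38387/54000) / (-38387/2700) = 1/20
check: Δy/Fy = (-26281/54000) / (-26281/2700) = 1/20 ✓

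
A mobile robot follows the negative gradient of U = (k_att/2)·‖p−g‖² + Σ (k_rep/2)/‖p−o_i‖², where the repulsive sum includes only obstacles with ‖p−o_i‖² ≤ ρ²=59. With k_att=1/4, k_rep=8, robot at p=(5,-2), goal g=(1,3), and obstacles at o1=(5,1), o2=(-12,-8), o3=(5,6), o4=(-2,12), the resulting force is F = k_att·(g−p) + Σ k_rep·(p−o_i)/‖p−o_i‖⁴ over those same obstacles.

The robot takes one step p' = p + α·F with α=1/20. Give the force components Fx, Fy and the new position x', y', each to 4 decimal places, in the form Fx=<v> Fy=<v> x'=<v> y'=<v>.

F_att = 1/4·(g−p) = 1/4·(-4,5) = (-1.0000,1.2500)
o1: d²=9 ≤ ρ²=59; F_rep = 8·(0,-3)/9² = (0.0000,-0.2963)
o2: d²=325 > ρ²=59 → inactive
o3: d²=64 > ρ²=59 → inactive
o4: d²=245 > ρ²=59 → inactive
F = F_att + ΣF_rep = (-1.0000,0.9537)
p' = p + 1/20·F = (4.9500,-1.9523)

Fx=-1.0000 Fy=0.9537 x'=4.9500 y'=-1.9523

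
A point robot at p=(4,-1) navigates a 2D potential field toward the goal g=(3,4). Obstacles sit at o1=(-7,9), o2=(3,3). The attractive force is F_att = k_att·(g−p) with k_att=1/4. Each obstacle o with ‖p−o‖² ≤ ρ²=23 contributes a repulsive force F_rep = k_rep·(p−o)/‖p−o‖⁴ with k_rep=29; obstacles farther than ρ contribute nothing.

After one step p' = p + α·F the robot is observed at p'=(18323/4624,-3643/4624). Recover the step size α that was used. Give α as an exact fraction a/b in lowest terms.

F_att = 1/4·(g−p) = 1/4·(-1,5) = (-0.2500,1.2500)
o1: d²=221 > ρ²=23 → inactive
o2: d²=17 ≤ ρ²=23; F_rep = 29·(1,-4)/17² = (0.1003,-0.4014)
F = F_att + ΣF_rep = (-0.1497,0.8486)
Δp = p'−p = (-0.0374,0.2122); α = Δx/Fx = (-173/4624) / (-173/1156) = 1/4
check: Δy/Fy = (981/4624) / (981/1156) = 1/4 ✓

α = 1/4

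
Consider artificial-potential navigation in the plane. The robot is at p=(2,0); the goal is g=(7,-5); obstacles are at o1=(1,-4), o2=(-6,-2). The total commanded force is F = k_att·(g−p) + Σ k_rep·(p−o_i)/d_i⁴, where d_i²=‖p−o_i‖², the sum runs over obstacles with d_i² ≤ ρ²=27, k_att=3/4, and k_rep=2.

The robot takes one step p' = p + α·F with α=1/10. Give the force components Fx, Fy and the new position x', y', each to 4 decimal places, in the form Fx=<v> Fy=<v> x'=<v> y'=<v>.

Fx=3.7569 Fy=-3.7223 x'=2.3757 y'=-0.3722

F_att = 3/4·(g−p) = 3/4·(5,-5) = (3.7500,-3.7500)
o1: d²=17 ≤ ρ²=27; F_rep = 2·(1,4)/17² = (0.0069,0.0277)
o2: d²=68 > ρ²=27 → inactive
F = F_att + ΣF_rep = (3.7569,-3.7223)
p' = p + 1/10·F = (2.3757,-0.3722)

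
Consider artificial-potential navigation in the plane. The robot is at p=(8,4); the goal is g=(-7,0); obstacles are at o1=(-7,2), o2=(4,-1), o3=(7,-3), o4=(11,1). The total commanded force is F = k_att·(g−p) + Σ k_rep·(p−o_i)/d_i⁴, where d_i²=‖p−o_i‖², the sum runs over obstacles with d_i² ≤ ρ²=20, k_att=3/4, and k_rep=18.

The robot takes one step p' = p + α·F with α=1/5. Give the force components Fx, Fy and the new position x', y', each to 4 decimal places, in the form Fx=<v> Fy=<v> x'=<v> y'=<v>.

Fx=-11.4167 Fy=-2.8333 x'=5.7167 y'=3.4333

F_att = 3/4·(g−p) = 3/4·(-15,-4) = (-11.2500,-3.0000)
o1: d²=229 > ρ²=20 → inactive
o2: d²=41 > ρ²=20 → inactive
o3: d²=50 > ρ²=20 → inactive
o4: d²=18 ≤ ρ²=20; F_rep = 18·(-3,3)/18² = (-0.1667,0.1667)
F = F_att + ΣF_rep = (-11.4167,-2.8333)
p' = p + 1/5·F = (5.7167,3.4333)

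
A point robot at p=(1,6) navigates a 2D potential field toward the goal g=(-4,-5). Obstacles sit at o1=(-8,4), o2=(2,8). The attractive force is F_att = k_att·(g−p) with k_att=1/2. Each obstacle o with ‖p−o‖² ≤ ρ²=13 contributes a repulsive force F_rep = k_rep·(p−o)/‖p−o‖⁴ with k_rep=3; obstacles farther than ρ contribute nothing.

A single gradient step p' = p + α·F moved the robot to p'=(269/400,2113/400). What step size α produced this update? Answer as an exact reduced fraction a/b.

F_att = 1/2·(g−p) = 1/2·(-5,-11) = (-2.5000,-5.5000)
o1: d²=85 > ρ²=13 → inactive
o2: d²=5 ≤ ρ²=13; F_rep = 3·(-1,-2)/5² = (-0.1200,-0.2400)
F = F_att + ΣF_rep = (-2.6200,-5.7400)
Δp = p'−p = (-0.3275,-0.7175); α = Δx/Fx = (-131/400) / (-131/50) = 1/8
check: Δy/Fy = (-287/400) / (-287/50) = 1/8 ✓

α = 1/8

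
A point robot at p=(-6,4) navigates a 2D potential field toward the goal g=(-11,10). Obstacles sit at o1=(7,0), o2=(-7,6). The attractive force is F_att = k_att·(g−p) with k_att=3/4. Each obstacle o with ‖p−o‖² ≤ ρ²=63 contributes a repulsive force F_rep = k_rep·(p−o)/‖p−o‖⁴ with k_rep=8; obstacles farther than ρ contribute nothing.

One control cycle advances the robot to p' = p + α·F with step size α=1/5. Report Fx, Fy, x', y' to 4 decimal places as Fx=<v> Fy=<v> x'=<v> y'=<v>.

Fx=-3.4300 Fy=3.8600 x'=-6.6860 y'=4.7720

F_att = 3/4·(g−p) = 3/4·(-5,6) = (-3.7500,4.5000)
o1: d²=185 > ρ²=63 → inactive
o2: d²=5 ≤ ρ²=63; F_rep = 8·(1,-2)/5² = (0.3200,-0.6400)
F = F_att + ΣF_rep = (-3.4300,3.8600)
p' = p + 1/5·F = (-6.6860,4.7720)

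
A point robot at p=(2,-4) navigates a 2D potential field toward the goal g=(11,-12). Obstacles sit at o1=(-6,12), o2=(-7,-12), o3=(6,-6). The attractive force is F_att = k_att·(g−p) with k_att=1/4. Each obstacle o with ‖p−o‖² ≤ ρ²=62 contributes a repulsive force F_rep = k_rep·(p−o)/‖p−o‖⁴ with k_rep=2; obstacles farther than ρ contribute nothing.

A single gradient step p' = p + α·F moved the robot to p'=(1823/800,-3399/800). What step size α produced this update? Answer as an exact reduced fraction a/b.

α = 1/8

F_att = 1/4·(g−p) = 1/4·(9,-8) = (2.2500,-2.0000)
o1: d²=320 > ρ²=62 → inactive
o2: d²=145 > ρ²=62 → inactive
o3: d²=20 ≤ ρ²=62; F_rep = 2·(-4,2)/20² = (-0.0200,0.0100)
F = F_att + ΣF_rep = (2.2300,-1.9900)
Δp = p'−p = (0.2787,-0.2487); α = Δx/Fx = (223/800) / (223/100) = 1/8
check: Δy/Fy = (-199/800) / (-199/100) = 1/8 ✓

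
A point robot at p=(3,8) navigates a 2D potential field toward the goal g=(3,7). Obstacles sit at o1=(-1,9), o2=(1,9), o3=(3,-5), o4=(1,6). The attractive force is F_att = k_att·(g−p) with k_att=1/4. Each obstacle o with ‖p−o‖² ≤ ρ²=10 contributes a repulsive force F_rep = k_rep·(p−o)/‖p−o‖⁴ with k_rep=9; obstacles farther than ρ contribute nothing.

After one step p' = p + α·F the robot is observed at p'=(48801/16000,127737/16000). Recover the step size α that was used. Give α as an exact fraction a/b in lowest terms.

α = 1/20

F_att = 1/4·(g−p) = 1/4·(0,-1) = (0.0000,-0.2500)
o1: d²=17 > ρ²=10 → inactive
o2: d²=5 ≤ ρ²=10; F_rep = 9·(2,-1)/5² = (0.7200,-0.3600)
o3: d²=169 > ρ²=10 → inactive
o4: d²=8 ≤ ρ²=10; F_rep = 9·(2,2)/8² = (0.2812,0.2812)
F = F_att + ΣF_rep = (1.0012,-0.3287)
Δp = p'−p = (0.0501,-0.0164); α = Δx/Fx = (801/16000) / (801/800) = 1/20
check: Δy/Fy = (-263/16000) / (-263/800) = 1/20 ✓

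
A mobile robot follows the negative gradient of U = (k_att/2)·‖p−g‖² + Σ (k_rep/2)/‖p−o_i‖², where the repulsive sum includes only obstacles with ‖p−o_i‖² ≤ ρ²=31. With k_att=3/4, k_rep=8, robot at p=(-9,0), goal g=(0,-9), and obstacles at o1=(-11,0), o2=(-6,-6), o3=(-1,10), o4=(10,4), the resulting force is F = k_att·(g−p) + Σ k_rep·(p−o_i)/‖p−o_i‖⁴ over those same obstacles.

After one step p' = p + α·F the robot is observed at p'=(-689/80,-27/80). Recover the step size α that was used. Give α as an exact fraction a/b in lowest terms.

α = 1/20

F_att = 3/4·(g−p) = 3/4·(9,-9) = (6.7500,-6.7500)
o1: d²=4 ≤ ρ²=31; F_rep = 8·(2,0)/4² = (1.0000,0.0000)
o2: d²=45 > ρ²=31 → inactive
o3: d²=164 > ρ²=31 → inactive
o4: d²=377 > ρ²=31 → inactive
F = F_att + ΣF_rep = (7.7500,-6.7500)
Δp = p'−p = (0.3875,-0.3375); α = Δx/Fx = (31/80) / (31/4) = 1/20
check: Δy/Fy = (-27/80) / (-27/4) = 1/20 ✓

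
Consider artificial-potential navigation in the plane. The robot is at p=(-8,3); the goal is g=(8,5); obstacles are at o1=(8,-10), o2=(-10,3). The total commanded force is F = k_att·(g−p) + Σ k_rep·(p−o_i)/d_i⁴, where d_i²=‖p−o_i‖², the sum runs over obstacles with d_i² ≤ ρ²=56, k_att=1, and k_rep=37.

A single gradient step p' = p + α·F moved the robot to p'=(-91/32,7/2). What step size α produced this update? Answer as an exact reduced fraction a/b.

α = 1/4

F_att = 1·(g−p) = 1·(16,2) = (16.0000,2.0000)
o1: d²=425 > ρ²=56 → inactive
o2: d²=4 ≤ ρ²=56; F_rep = 37·(2,0)/4² = (4.6250,0.0000)
F = F_att + ΣF_rep = (20.6250,2.0000)
Δp = p'−p = (5.1562,0.5000); α = Δx/Fx = (165/32) / (165/8) = 1/4
check: Δy/Fy = (1/2) / (2) = 1/4 ✓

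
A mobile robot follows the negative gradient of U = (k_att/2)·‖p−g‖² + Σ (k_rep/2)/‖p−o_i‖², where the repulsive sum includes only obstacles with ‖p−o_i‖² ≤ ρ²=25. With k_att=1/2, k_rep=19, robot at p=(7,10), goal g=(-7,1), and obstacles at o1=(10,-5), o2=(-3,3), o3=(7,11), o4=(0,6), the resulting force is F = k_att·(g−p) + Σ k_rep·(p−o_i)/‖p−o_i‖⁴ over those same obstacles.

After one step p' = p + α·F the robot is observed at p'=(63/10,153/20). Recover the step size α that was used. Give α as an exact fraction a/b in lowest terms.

α = 1/10

F_att = 1/2·(g−p) = 1/2·(-14,-9) = (-7.0000,-4.5000)
o1: d²=234 > ρ²=25 → inactive
o2: d²=149 > ρ²=25 → inactive
o3: d²=1 ≤ ρ²=25; F_rep = 19·(0,-1)/1² = (0.0000,-19.0000)
o4: d²=65 > ρ²=25 → inactive
F = F_att + ΣF_rep = (-7.0000,-23.5000)
Δp = p'−p = (-0.7000,-2.3500); α = Δx/Fx = (-7/10) / (-7) = 1/10
check: Δy/Fy = (-47/20) / (-47/2) = 1/10 ✓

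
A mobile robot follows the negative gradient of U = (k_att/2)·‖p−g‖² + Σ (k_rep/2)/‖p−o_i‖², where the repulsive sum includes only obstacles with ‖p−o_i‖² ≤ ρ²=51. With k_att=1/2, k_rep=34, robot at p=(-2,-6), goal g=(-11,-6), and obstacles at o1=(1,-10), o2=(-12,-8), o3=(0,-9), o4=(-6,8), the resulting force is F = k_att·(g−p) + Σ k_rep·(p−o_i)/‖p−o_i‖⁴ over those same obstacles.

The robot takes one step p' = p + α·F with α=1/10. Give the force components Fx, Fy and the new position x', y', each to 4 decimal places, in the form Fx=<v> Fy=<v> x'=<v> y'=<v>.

Fx=-5.0656 Fy=0.8212 x'=-2.5066 y'=-5.9179

F_att = 1/2·(g−p) = 1/2·(-9,0) = (-4.5000,0.0000)
o1: d²=25 ≤ ρ²=51; F_rep = 34·(-3,4)/25² = (-0.1632,0.2176)
o2: d²=104 > ρ²=51 → inactive
o3: d²=13 ≤ ρ²=51; F_rep = 34·(-2,3)/13² = (-0.4024,0.6036)
o4: d²=212 > ρ²=51 → inactive
F = F_att + ΣF_rep = (-5.0656,0.8212)
p' = p + 1/10·F = (-2.5066,-5.9179)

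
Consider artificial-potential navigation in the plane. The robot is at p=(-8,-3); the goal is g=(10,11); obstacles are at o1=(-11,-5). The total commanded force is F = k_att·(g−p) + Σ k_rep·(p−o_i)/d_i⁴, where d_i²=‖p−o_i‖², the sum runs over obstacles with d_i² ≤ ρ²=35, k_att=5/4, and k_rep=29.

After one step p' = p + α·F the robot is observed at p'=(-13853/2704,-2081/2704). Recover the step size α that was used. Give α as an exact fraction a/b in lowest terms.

F_att = 5/4·(g−p) = 5/4·(18,14) = (22.5000,17.5000)
o1: d²=13 ≤ ρ²=35; F_rep = 29·(3,2)/13² = (0.5148,0.3432)
F = F_att + ΣF_rep = (23.0148,17.8432)
Δp = p'−p = (2.8768,2.2304); α = Δx/Fx = (7779/2704) / (7779/338) = 1/8
check: Δy/Fy = (6031/2704) / (6031/338) = 1/8 ✓

α = 1/8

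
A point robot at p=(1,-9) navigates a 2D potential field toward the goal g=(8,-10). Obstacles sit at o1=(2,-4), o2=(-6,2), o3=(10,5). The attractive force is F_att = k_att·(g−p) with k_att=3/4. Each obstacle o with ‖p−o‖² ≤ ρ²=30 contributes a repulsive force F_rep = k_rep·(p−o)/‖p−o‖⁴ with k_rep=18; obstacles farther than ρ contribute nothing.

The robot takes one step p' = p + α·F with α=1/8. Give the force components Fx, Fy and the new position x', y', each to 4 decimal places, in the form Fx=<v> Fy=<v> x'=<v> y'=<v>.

Fx=5.2234 Fy=-0.8831 x'=1.6529 y'=-9.1104

F_att = 3/4·(g−p) = 3/4·(7,-1) = (5.2500,-0.7500)
o1: d²=26 ≤ ρ²=30; F_rep = 18·(-1,-5)/26² = (-0.0266,-0.1331)
o2: d²=170 > ρ²=30 → inactive
o3: d²=277 > ρ²=30 → inactive
F = F_att + ΣF_rep = (5.2234,-0.8831)
p' = p + 1/8·F = (1.6529,-9.1104)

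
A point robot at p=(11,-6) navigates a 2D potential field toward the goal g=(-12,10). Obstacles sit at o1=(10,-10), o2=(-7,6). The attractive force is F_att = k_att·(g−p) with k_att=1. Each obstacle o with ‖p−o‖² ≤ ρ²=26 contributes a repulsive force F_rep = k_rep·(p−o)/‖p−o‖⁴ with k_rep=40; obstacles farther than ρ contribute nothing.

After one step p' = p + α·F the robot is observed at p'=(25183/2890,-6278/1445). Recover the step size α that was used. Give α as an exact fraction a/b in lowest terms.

F_att = 1·(g−p) = 1·(-23,16) = (-23.0000,16.0000)
o1: d²=17 ≤ ρ²=26; F_rep = 40·(1,4)/17² = (0.1384,0.5536)
o2: d²=468 > ρ²=26 → inactive
F = F_att + ΣF_rep = (-22.8616,16.5536)
Δp = p'−p = (-2.2862,1.6554); α = Δx/Fx = (-6607/2890) / (-6607/289) = 1/10
check: Δy/Fy = (2392/1445) / (4784/289) = 1/10 ✓

α = 1/10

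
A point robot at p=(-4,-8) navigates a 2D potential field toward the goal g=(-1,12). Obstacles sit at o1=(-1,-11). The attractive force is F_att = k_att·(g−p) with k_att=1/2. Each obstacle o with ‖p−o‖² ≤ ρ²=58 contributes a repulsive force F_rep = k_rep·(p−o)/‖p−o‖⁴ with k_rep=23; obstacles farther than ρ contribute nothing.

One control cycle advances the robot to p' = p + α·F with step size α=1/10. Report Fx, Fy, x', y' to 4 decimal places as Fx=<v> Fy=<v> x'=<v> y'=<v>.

F_att = 1/2·(g−p) = 1/2·(3,20) = (1.5000,10.0000)
o1: d²=18 ≤ ρ²=58; F_rep = 23·(-3,3)/18² = (-0.2130,0.2130)
F = F_att + ΣF_rep = (1.2870,10.2130)
p' = p + 1/10·F = (-3.8713,-6.9787)

Fx=1.2870 Fy=10.2130 x'=-3.8713 y'=-6.9787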